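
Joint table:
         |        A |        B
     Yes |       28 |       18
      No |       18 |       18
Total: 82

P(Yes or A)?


P(Yes∨A) = P(Yes) + P(A) - P(Yes∧A)
= (46 + 46 - 28)/82 = 64/82 = 32/41

P = 32/41 ≈ 78.05%


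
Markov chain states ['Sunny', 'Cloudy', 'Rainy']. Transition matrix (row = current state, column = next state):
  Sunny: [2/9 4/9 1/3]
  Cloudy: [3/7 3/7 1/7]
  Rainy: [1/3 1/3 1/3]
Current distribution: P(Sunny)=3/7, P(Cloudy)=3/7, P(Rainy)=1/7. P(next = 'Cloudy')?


P(next=Cloudy) = Σᵢ P(now=i)×P(i→Cloudy)
= 3/7×4/9 + 3/7×3/7 + 1/7×1/3
= 4/21 + 9/49 + 1/21 = 62/147

P = 62/147 ≈ 0.4218


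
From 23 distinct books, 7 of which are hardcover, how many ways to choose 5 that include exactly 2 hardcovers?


Choose 2 of the 7 hardcovers and 3 of the other 16 books:
C(7,2)×C(16,3) = 21×560 = 11760

11760


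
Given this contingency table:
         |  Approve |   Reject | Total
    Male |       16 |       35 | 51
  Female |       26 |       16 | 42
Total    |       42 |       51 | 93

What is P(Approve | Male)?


P(Approve | Male) = 16/(16+35) = 16/51

P(Approve|Male) = 16/51 ≈ 31.37%


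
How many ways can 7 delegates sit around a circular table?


Circular arrangements of 7 distinct objects: fix one position to break rotational symmetry.
(n-1)! = 6! = 720

720


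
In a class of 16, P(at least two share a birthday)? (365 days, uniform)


P(all different) = Π(365-i)/365 for i=0..15
= 0.716396
P(match) = 1 - 0.716396 = 0.283604

P ≈ 0.2836 ≈ 28.36%


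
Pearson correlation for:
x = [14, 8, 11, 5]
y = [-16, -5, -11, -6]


n=4, Σx=38, Σy=-38, Σxy=-415, Σx²=406, Σy²=438
r = (4×(-415) - 38×(-38))/√((4×406 - 38²)(4×438 - (-38)²))
= -216/√(180×308) = -216/√55440 ≈ -216/235.4570 ≈ -0.9174

r ≈ -0.9174


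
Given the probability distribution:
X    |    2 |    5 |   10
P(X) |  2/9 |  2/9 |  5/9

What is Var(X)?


E[X] = 64/9
E[X²] = 62
Var(X) = E[X²] - (E[X])² = 62 - 4096/81 = 926/81

Var(X) = 926/81 ≈ 11.4321


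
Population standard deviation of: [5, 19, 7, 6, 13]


Mean = 50/5 = 10
  (5-10)²=25
  (19-10)²=81
  (7-10)²=9
  (6-10)²=16
  (13-10)²=9
Σ(x-μ)² = 140
σ² = 140/5 = 28

σ = √(28) ≈ 5.2915


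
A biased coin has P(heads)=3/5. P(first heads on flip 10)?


Geometric: P(X=10) = (1-p)^(k-1)×p = (2/5)^9×3/5 = 1536/9765625

P(X=10) = 1536/9765625 ≈ 0.02%


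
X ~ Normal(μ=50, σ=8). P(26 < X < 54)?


z₁=(26-50)/8=-3.0, z₂=(54-50)/8=0.5
P = Φ(0.5) - Φ(-3.0) = 0.691462 - 0.001350 = 0.690112 ≈ 0.6901

P(26 < X < 54) ≈ 0.6901


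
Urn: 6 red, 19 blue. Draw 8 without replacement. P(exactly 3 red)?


Hypergeometric: C(6,3)×C(19,5)/C(25,8)
= 20×11628/1081575 = 272/1265

P(X=3) = 272/1265 ≈ 21.50%


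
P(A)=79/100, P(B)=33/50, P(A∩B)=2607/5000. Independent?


P(A)×P(B) = 2607/5000
P(A∩B) = 2607/5000
Equal ✓ → Independent

Yes, independent


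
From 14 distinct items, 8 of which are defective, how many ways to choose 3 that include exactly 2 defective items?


Choose 2 of the 8 defective items and 1 of the other 6 items:
C(8,2)×C(6,1) = 28×6 = 168

168


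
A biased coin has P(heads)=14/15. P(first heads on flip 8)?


Geometric: P(X=8) = (1-p)^(k-1)×p = (1/15)^7×14/15 = 14/2562890625

P(X=8) = 14/2562890625 ≈ 0.00%


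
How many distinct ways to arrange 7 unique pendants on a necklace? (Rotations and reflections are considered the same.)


Free circular arrangements: rotations and reflections both identified.
(n-1)!/2 = 6!/2 = 720/2 = 360

360


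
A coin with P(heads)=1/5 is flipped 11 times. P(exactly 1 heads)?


Binomial: P(X=1) = C(11,1)×p^1×(1-p)^10
= 11 × 1/5 × 1048576/9765625 = 11534336/48828125

P(X=1) = 11534336/48828125 ≈ 23.62%


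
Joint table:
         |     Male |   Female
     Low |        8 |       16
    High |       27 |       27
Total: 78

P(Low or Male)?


P(Low∨Male) = P(Low) + P(Male) - P(Low∧Male)
= (24 + 35 - 8)/78 = 51/78 = 17/26

P = 17/26 ≈ 65.38%


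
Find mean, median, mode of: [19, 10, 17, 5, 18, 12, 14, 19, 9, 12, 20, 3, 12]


Sorted: [3, 5, 9, 10, 12, 12, 12, 14, 17, 18, 19, 19, 20]
Mean = 170/13
Median = 12
Freq: {19: 2, 10: 1, 17: 1, 5: 1, 18: 1, 12: 3, 14: 1, 9: 1, 20: 1, 3: 1}
Mode: [12]

Mean=170/13, Median=12, Mode=12


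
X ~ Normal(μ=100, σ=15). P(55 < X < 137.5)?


z₁=(55-100)/15=-3.0, z₂=(137.5-100)/15=2.5
P = Φ(2.5) - Φ(-3.0) = 0.993790 - 0.001350 = 0.992440 ≈ 0.9924

P(55 < X < 137.5) ≈ 0.9924


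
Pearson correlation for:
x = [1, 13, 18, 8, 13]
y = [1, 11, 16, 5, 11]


n=5, Σx=53, Σy=44, Σxy=615, Σx²=727, Σy²=524
r = (5×615 - 53×44)/√((5×727 - 53²)(5×524 - 44²))
= 743/√(826×684) = 743/√564984 ≈ 743/751.6542 ≈ 0.9885

r ≈ 0.9885


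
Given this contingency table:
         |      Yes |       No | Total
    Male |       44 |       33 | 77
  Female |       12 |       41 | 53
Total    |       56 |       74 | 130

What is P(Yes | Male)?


P(Yes | Male) = 44/(44+33) = 44/77 = 4/7

P(Yes|Male) = 4/7 ≈ 57.14%


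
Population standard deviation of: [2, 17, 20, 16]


Mean = 55/4
  (2-55/4)²=2209/16
  (17-55/4)²=169/16
  (20-55/4)²=625/16
  (16-55/4)²=81/16
Σ(x-μ)² = 771/4
σ² = (771/4)/4 = 771/16

σ = √(771/16) ≈ 6.9417


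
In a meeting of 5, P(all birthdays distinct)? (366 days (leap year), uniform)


P(all different) = Π(366-i)/366 for i=0..4
= (366/366)×(365/366)×...×(362/366)
= 0.972938

P ≈ 0.9729 ≈ 97.29%


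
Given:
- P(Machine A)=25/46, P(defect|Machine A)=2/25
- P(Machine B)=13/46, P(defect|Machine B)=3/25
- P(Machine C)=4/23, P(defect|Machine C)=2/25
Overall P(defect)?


P(B) = Σ P(B|Aᵢ)×P(Aᵢ)
  2/25×25/46 = 1/23
  3/25×13/46 = 39/1150
  2/25×4/23 = 8/575
Sum = 21/230

P(defect) = 21/230 ≈ 9.13%


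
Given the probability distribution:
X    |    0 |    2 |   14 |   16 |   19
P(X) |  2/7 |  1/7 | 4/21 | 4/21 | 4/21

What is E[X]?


E[X] = Σ x·P(X=x)
= (0)×(2/7) + (2)×(1/7) + (14)×(4/21) + (16)×(4/21) + (19)×(4/21)
= 202/21

E[X] = 202/21


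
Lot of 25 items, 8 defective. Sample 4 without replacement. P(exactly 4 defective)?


Hypergeometric: C(8,4)×C(17,0)/C(25,4)
= 70×1/12650 = 7/1265

P(X=4) = 7/1265 ≈ 0.55%


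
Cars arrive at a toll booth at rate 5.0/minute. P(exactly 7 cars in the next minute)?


Poisson(λ=5.0): P(X=7) = e^(-λ)×λ^k/k!
= e^(-5.0) × 5.0^7 / 7!
≈ 0.006737946999 × 78125 / 5040 ≈ 0.104445

P(X=7) ≈ 0.104445 ≈ 10.44%


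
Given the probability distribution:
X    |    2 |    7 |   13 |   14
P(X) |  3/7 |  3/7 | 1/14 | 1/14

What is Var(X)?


E[X] = 81/14
E[X²] = 683/14
Var(X) = E[X²] - (E[X])² = 683/14 - 6561/196 = 3001/196

Var(X) = 3001/196 ≈ 15.3112


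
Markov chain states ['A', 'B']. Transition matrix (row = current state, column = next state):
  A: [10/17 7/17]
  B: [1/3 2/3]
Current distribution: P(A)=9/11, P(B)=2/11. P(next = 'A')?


P(next=A) = Σᵢ P(now=i)×P(i→A)
= 9/11×10/17 + 2/11×1/3
= 90/187 + 2/33 = 304/561

P = 304/561 ≈ 0.5419


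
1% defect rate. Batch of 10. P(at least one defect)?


P(all good) = (99/100)^10 = 90438207500880449001/100000000000000000000
P(≥1 defect) = 9561792499119550999/100000000000000000000

P = 9561792499119550999/100000000000000000000 ≈ 9.56%


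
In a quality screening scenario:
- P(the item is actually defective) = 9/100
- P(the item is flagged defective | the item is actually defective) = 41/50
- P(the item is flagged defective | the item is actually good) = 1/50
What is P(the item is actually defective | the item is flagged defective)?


Using Bayes' theorem:
P(A|B) = P(B|A)·P(A) / P(B)

P(the item is flagged defective) = 41/50 × 9/100 + 1/50 × 91/100
= 369/5000 + 91/5000 = 23/250

P(the item is actually defective|the item is flagged defective) = (369/5000) / (23/250) = 369/460

P(the item is actually defective|the item is flagged defective) = 369/460 ≈ 80.22%


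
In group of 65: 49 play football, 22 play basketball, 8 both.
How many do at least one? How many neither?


|A∪B| = 49+22-8 = 63
Neither = 65-63 = 2

At least one: 63; Neither: 2


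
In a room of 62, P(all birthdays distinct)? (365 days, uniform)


P(all different) = Π(365-i)/365 for i=0..61
= (365/365)×(364/365)×...×(304/365)
= 0.004090

P ≈ 0.0041 ≈ 0.41%


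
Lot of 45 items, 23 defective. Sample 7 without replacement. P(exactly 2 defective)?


Hypergeometric: C(23,2)×C(22,5)/C(45,7)
= 253×26334/45379620 = 33649/229190

P(X=2) = 33649/229190 ≈ 14.68%


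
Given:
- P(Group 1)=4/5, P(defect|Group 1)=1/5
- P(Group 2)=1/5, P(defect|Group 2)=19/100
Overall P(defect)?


P(B) = Σ P(B|Aᵢ)×P(Aᵢ)
  1/5×4/5 = 4/25
  19/100×1/5 = 19/500
Sum = 99/500

P(defect) = 99/500 ≈ 19.80%


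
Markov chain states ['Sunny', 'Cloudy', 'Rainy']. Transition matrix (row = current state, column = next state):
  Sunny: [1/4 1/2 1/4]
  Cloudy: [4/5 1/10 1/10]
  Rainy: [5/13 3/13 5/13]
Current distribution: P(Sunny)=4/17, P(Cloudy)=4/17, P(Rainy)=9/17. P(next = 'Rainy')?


P(next=Rainy) = Σᵢ P(now=i)×P(i→Rainy)
= 4/17×1/4 + 4/17×1/10 + 9/17×5/13
= 1/17 + 2/85 + 45/221 = 316/1105

P = 316/1105 ≈ 0.2860


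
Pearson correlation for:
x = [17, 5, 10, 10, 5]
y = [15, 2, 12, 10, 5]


n=5, Σx=47, Σy=44, Σxy=510, Σx²=539, Σy²=498
r = (5×510 - 47×44)/√((5×539 - 47²)(5×498 - 44²))
= 482/√(486×554) = 482/√269244 ≈ 482/518.8873 ≈ 0.9289

r ≈ 0.9289


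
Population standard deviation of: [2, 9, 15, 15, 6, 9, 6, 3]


Mean = 65/8
  (2-65/8)²=2401/64
  (9-65/8)²=49/64
  (15-65/8)²=3025/64
  (15-65/8)²=3025/64
  (6-65/8)²=289/64
  (9-65/8)²=49/64
  (6-65/8)²=289/64
  (3-65/8)²=1681/64
Σ(x-μ)² = 1351/8
σ² = (1351/8)/8 = 1351/64

σ = √(1351/64) ≈ 4.5945


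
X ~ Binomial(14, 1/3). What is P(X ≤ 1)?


P(X ≤ 1) = Σ P(X=i) for i=0..1
P(X=0) = 16384/4782969
P(X=1) = 114688/4782969
Sum = 131072/4782969

P(X ≤ 1) = 131072/4782969 ≈ 2.74%


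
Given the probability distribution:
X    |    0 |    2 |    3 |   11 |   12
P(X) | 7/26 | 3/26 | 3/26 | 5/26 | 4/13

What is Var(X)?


E[X] = 83/13
E[X²] = 898/13
Var(X) = E[X²] - (E[X])² = 898/13 - 6889/169 = 4785/169

Var(X) = 4785/169 ≈ 28.3136


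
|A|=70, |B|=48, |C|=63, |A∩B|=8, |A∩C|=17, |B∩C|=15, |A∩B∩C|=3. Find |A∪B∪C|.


|A∪B∪C| = 70+48+63-8-17-15+3 = 144

|A∪B∪C| = 144


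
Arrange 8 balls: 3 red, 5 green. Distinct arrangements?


8!/(3!×5!) = 56

56


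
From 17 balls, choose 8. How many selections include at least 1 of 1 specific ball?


Complement: C(17,8) - C(16,8) = 24310 - 12870 = 11440

11440


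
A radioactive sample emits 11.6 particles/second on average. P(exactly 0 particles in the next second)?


Poisson(λ=11.6): P(X=0) = e^(-λ)×λ^k/k!
= e^(-11.6) × 11.6^0 / 0!
≈ 9.166087736e-06 × 1 / 1 ≈ 0.000009

P(X=0) ≈ 0.000009 ≈ 0.00%


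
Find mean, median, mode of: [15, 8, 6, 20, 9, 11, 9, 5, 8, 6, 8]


Sorted: [5, 6, 6, 8, 8, 8, 9, 9, 11, 15, 20]
Mean = 105/11
Median = 8
Freq: {15: 1, 8: 3, 6: 2, 20: 1, 9: 2, 11: 1, 5: 1}
Mode: [8]

Mean=105/11, Median=8, Mode=8


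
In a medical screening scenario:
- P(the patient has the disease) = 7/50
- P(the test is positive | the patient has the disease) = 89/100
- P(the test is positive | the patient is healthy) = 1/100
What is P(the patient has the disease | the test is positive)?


Using Bayes' theorem:
P(A|B) = P(B|A)·P(A) / P(B)

P(the test is positive) = 89/100 × 7/50 + 1/100 × 43/50
= 623/5000 + 43/5000 = 333/2500

P(the patient has the disease|the test is positive) = (623/5000) / (333/2500) = 623/666

P(the patient has the disease|the test is positive) = 623/666 ≈ 93.54%


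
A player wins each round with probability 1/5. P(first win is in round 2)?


Geometric: P(X=2) = (1-p)^(k-1)×p = (4/5)^1×1/5 = 4/25

P(X=2) = 4/25 ≈ 16.00%


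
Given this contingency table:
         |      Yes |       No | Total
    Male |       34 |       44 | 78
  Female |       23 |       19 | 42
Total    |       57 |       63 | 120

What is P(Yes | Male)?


P(Yes | Male) = 34/(34+44) = 34/78 = 17/39

P(Yes|Male) = 17/39 ≈ 43.59%


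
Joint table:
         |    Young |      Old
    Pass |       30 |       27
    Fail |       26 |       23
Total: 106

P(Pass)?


P(Pass) = (30+27)/106 = 57/106

P(Pass) = 57/106 ≈ 53.77%


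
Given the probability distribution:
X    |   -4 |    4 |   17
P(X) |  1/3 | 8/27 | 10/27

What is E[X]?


E[X] = Σ x·P(X=x)
= (-4)×(1/3) + (4)×(8/27) + (17)×(10/27)
= 166/27

E[X] = 166/27


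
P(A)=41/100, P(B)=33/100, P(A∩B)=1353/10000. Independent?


P(A)×P(B) = 1353/10000
P(A∩B) = 1353/10000
Equal ✓ → Independent

Yes, independent


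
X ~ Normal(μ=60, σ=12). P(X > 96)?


z = (96-60)/12 = 3.0
P(X > 96) = 1 - P(Z ≤ 3.0) = 1 - 0.9987 = 0.0013

P(X > 96) ≈ 0.0013


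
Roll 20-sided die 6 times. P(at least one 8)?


P(no 8)^6 = (19/20)^6 = 47045881/64000000
P(≥1) = 1 - 47045881/64000000 = 16954119/64000000

P = 16954119/64000000 ≈ 26.49%


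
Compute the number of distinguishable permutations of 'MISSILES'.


Letters: 8, freq: {'M': 1, 'I': 2, 'S': 3, 'L': 1, 'E': 1}
8!/(1!×2!×3!×1!×1!) = 40320/12 = 3360

3360


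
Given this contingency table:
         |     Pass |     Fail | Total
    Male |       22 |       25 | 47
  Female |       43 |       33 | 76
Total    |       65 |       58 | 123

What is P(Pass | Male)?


P(Pass | Male) = 22/(22+25) = 22/47

P(Pass|Male) = 22/47 ≈ 46.81%


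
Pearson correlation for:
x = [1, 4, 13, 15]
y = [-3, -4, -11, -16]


n=4, Σx=33, Σy=-34, Σxy=-402, Σx²=411, Σy²=402
r = (4×(-402) - 33×(-34))/√((4×411 - 33²)(4×402 - (-34)²))
= -486/√(555×452) = -486/√250860 ≈ -486/500.8593 ≈ -0.9703

r ≈ -0.9703


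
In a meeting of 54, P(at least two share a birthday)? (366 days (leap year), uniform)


P(all different) = Π(366-i)/366 for i=0..53
= 0.016316
P(match) = 1 - 0.016316 = 0.983684

P ≈ 0.9837 ≈ 98.37%


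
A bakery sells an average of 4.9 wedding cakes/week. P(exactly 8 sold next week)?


Poisson(λ=4.9): P(X=8) = e^(-λ)×λ^k/k!
= e^(-4.9) × 4.9^8 / 8!
≈ 0.007446583071 × 332329.305696 / 40320 ≈ 0.061377

P(X=8) ≈ 0.061377 ≈ 6.14%


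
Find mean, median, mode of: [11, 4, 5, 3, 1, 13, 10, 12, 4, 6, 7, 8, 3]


Sorted: [1, 3, 3, 4, 4, 5, 6, 7, 8, 10, 11, 12, 13]
Mean = 87/13
Median = 6
Freq: {11: 1, 4: 2, 5: 1, 3: 2, 1: 1, 13: 1, 10: 1, 12: 1, 6: 1, 7: 1, 8: 1}
Mode: [3, 4]

Mean=87/13, Median=6, Mode=[3, 4]


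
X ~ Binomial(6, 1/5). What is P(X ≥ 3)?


P(X ≥ 3) = Σ P(X=i) for i=3..6
P(X=3) = 256/3125
P(X=4) = 48/3125
P(X=5) = 24/15625
P(X=6) = 1/15625
Sum = 309/3125

P(X ≥ 3) = 309/3125 ≈ 9.89%


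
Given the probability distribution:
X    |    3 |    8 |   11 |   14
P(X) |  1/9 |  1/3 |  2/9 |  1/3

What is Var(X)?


E[X] = 91/9
E[X²] = 1031/9
Var(X) = E[X²] - (E[X])² = 1031/9 - 8281/81 = 998/81

Var(X) = 998/81 ≈ 12.3210


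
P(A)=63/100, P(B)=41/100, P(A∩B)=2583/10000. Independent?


P(A)×P(B) = 2583/10000
P(A∩B) = 2583/10000
Equal ✓ → Independent

Yes, independent


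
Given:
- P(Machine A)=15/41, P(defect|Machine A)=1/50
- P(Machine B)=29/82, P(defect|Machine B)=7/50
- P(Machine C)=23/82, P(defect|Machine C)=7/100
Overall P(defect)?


P(B) = Σ P(B|Aᵢ)×P(Aᵢ)
  1/50×15/41 = 3/410
  7/50×29/82 = 203/4100
  7/100×23/82 = 161/8200
Sum = 627/8200

P(defect) = 627/8200 ≈ 7.65%


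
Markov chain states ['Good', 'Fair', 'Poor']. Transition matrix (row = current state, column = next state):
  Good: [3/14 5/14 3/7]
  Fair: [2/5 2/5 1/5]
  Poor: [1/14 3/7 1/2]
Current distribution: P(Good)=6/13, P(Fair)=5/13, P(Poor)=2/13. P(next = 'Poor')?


P(next=Poor) = Σᵢ P(now=i)×P(i→Poor)
= 6/13×3/7 + 5/13×1/5 + 2/13×1/2
= 18/91 + 1/13 + 1/13 = 32/91

P = 32/91 ≈ 0.3516


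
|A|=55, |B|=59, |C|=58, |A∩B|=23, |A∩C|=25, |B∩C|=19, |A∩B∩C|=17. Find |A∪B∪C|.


|A∪B∪C| = 55+59+58-23-25-19+17 = 122

|A∪B∪C| = 122


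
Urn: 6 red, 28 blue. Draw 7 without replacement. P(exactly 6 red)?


Hypergeometric: C(6,6)×C(28,1)/C(34,7)
= 1×28/5379616 = 7/1344904

P(X=6) = 7/1344904 ≈ 0.00%


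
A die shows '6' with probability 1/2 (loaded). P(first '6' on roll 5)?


Geometric: P(X=5) = (1-p)^(k-1)×p = (1/2)^4×1/2 = 1/32

P(X=5) = 1/32 ≈ 3.12%


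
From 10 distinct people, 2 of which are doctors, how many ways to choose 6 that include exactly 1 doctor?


Choose 1 of the 2 doctors and 5 of the other 8 people:
C(2,1)×C(8,5) = 2×56 = 112

112


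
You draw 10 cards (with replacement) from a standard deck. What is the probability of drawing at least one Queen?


P(not a Queen) = 48/52 = 12/13
P(none in 10 draws) = (12/13)^10 = 61917364224/137858491849
P(≥1 Queen) = 1 - 61917364224/137858491849 = 75941127625/137858491849

P = 75941127625/137858491849 ≈ 55.09%


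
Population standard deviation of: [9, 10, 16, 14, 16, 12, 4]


Mean = 81/7
  (9-81/7)²=324/49
  (10-81/7)²=121/49
  (16-81/7)²=961/49
  (14-81/7)²=289/49
  (16-81/7)²=961/49
  (12-81/7)²=9/49
  (4-81/7)²=2809/49
Σ(x-μ)² = 782/7
σ² = (782/7)/7 = 782/49

σ = √(782/49) ≈ 3.9949


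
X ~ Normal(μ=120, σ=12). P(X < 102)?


z = (102-120)/12 = -1.5
P(Z < -1.5) = 0.0668

P(X < 102) ≈ 0.0668


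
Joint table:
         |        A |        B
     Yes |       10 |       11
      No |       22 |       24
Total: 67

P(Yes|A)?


P(Yes|A) = 10/(10+22) = 10/32 = 5/16

P = 5/16 ≈ 31.25%


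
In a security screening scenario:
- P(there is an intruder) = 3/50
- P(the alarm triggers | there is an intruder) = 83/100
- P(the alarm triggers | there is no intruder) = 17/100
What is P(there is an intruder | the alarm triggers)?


Using Bayes' theorem:
P(A|B) = P(B|A)·P(A) / P(B)

P(the alarm triggers) = 83/100 × 3/50 + 17/100 × 47/50
= 249/5000 + 799/5000 = 131/625

P(there is an intruder|the alarm triggers) = (249/5000) / (131/625) = 249/1048

P(there is an intruder|the alarm triggers) = 249/1048 ≈ 23.76%


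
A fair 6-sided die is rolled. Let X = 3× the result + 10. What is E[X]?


E[die] = (1+6)/2 = 7/2
E[X] = 3×7/2 + 10 = 41/2

E[X] = 41/2


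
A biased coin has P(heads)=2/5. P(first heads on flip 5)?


Geometric: P(X=5) = (1-p)^(k-1)×p = (3/5)^4×2/5 = 162/3125

P(X=5) = 162/3125 ≈ 5.18%


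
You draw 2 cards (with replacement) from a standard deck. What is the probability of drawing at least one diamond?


P(not a diamond) = 39/52 = 3/4
P(none in 2 draws) = (3/4)^2 = 9/16
P(≥1 diamond) = 1 - 9/16 = 7/16

P = 7/16 ≈ 43.75%


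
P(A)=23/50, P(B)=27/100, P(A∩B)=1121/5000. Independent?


P(A)×P(B) = 621/5000
P(A∩B) = 1121/5000
Not equal → NOT independent

No, not independent


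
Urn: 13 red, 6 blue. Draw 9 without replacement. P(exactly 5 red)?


Hypergeometric: C(13,5)×C(6,4)/C(19,9)
= 1287×15/92378 = 135/646

P(X=5) = 135/646 ≈ 20.90%


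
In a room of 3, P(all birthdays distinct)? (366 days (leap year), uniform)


P(all different) = Π(366-i)/366 for i=0..2
= (366/366)×(365/366)×...×(364/366)
= 0.991818

P ≈ 0.9918 ≈ 99.18%


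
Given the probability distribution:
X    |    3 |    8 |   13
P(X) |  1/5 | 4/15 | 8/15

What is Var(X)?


E[X] = 29/3
E[X²] = 109
Var(X) = E[X²] - (E[X])² = 109 - 841/9 = 140/9

Var(X) = 140/9 ≈ 15.5556


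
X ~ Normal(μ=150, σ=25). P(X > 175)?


z = (175-150)/25 = 1.0
P(X > 175) = 1 - P(Z ≤ 1.0) = 1 - 0.8413 = 0.1587

P(X > 175) ≈ 0.1587


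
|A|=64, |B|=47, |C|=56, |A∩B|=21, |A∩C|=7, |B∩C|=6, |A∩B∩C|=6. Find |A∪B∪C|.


|A∪B∪C| = 64+47+56-21-7-6+6 = 139

|A∪B∪C| = 139


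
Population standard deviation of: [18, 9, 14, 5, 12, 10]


Mean = 68/6 = 34/3
  (18-34/3)²=400/9
  (9-34/3)²=49/9
  (14-34/3)²=64/9
  (5-34/3)²=361/9
  (12-34/3)²=4/9
  (10-34/3)²=16/9
Σ(x-μ)² = 298/3
σ² = (298/3)/6 = 149/9

σ = √(149/9) ≈ 4.0689


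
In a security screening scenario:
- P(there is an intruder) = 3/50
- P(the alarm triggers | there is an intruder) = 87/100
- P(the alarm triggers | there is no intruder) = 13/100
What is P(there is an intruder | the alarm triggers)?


Using Bayes' theorem:
P(A|B) = P(B|A)·P(A) / P(B)

P(the alarm triggers) = 87/100 × 3/50 + 13/100 × 47/50
= 261/5000 + 611/5000 = 109/625

P(there is an intruder|the alarm triggers) = (261/5000) / (109/625) = 261/872

P(there is an intruder|the alarm triggers) = 261/872 ≈ 29.93%


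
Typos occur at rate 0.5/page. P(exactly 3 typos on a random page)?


Poisson(λ=0.5): P(X=3) = e^(-λ)×λ^k/k!
= e^(-0.5) × 0.5^3 / 3!
≈ 0.6065306597 × 0.125 / 6 ≈ 0.012636

P(X=3) ≈ 0.012636 ≈ 1.26%


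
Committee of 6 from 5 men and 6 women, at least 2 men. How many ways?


Count by #men:
  2M,4W: C(5,2)×C(6,4)=150
  3M,3W: C(5,3)×C(6,3)=200
  4M,2W: C(5,4)×C(6,2)=75
  5M,1W: C(5,5)×C(6,1)=6
Total = 431

431


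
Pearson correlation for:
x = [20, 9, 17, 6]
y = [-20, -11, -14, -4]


n=4, Σx=52, Σy=-49, Σxy=-761, Σx²=806, Σy²=733
r = (4×(-761) - 52×(-49))/√((4×806 - 52²)(4×733 - (-49)²))
= -496/√(520×531) = -496/√276120 ≈ -496/525.4712 ≈ -0.9439

r ≈ -0.9439


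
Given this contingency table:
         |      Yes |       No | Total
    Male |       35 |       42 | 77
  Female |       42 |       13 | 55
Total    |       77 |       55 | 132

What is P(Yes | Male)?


P(Yes | Male) = 35/(35+42) = 35/77 = 5/11

P(Yes|Male) = 5/11 ≈ 45.45%


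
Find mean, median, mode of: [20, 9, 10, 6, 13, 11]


Sorted: [6, 9, 10, 11, 13, 20]
Mean = 69/6 = 23/2
Median = 21/2
Freq: {20: 1, 9: 1, 10: 1, 6: 1, 13: 1, 11: 1}
Mode: No mode

Mean=23/2, Median=21/2, Mode=No mode


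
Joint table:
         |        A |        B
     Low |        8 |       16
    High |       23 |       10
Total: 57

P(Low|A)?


P(Low|A) = 8/(8+23) = 8/31

P = 8/31 ≈ 25.81%


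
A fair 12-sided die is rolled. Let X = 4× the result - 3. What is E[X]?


E[die] = (1+12)/2 = 13/2
E[X] = 4×13/2 - 3 = 23

E[X] = 23


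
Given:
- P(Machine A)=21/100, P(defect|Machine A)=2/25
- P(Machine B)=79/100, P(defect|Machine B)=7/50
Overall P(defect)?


P(B) = Σ P(B|Aᵢ)×P(Aᵢ)
  2/25×21/100 = 21/1250
  7/50×79/100 = 553/5000
Sum = 637/5000

P(defect) = 637/5000 ≈ 12.74%


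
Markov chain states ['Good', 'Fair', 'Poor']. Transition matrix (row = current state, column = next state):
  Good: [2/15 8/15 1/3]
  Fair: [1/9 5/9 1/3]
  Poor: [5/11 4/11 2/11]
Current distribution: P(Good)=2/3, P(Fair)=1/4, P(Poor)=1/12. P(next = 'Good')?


P(next=Good) = Σᵢ P(now=i)×P(i→Good)
= 2/3×2/15 + 1/4×1/9 + 1/12×5/11
= 4/45 + 1/36 + 5/132 = 17/110

P = 17/110 ≈ 0.1545


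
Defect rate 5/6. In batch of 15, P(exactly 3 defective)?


Binomial: P(X=3) = C(15,3)×p^3×(1-p)^12
= 455 × 125/216 × 1/2176782336 = 56875/470184984576

P(X=3) = 56875/470184984576 ≈ 0.00%


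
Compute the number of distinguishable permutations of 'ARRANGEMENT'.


Letters: 11, freq: {'A': 2, 'R': 2, 'N': 2, 'G': 1, 'E': 2, 'M': 1, 'T': 1}
11!/(2!×2!×2!×1!×2!×1!×1!) = 39916800/16 = 2494800

2494800


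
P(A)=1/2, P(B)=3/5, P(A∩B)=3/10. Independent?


P(A)×P(B) = 3/10
P(A∩B) = 3/10
Equal ✓ → Independent

Yes, independent


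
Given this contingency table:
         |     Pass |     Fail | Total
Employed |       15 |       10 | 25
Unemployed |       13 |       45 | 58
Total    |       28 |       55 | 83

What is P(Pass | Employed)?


P(Pass | Employed) = 15/(15+10) = 15/25 = 3/5

P(Pass|Employed) = 3/5 ≈ 60.00%


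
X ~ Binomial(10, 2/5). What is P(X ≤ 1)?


P(X ≤ 1) = Σ P(X=i) for i=0..1
P(X=0) = 59049/9765625
P(X=1) = 78732/1953125
Sum = 452709/9765625

P(X ≤ 1) = 452709/9765625 ≈ 4.64%


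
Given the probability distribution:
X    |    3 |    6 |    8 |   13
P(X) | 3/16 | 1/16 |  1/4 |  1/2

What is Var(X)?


E[X] = 151/16
E[X²] = 1671/16
Var(X) = E[X²] - (E[X])² = 1671/16 - 22801/256 = 3935/256

Var(X) = 3935/256 ≈ 15.3711


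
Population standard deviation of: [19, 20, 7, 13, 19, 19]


Mean = 97/6
  (19-97/6)²=289/36
  (20-97/6)²=529/36
  (7-97/6)²=3025/36
  (13-97/6)²=361/36
  (19-97/6)²=289/36
  (19-97/6)²=289/36
Σ(x-μ)² = 797/6
σ² = (797/6)/6 = 797/36

σ = √(797/36) ≈ 4.7052


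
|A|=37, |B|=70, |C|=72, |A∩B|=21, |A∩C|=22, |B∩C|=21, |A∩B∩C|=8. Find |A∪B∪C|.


|A∪B∪C| = 37+70+72-21-22-21+8 = 123

|A∪B∪C| = 123


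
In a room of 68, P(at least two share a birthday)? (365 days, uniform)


P(all different) = Π(365-i)/365 for i=0..67
= 0.001274
P(match) = 1 - 0.001274 = 0.998726

P ≈ 0.9987 ≈ 99.87%


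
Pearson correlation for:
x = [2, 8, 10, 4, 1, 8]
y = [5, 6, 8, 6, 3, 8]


n=6, Σx=33, Σy=36, Σxy=229, Σx²=249, Σy²=234
r = (6×229 - 33×36)/√((6×249 - 33²)(6×234 - 36²))
= 186/√(405×108) = 186/√43740 ≈ 186/209.1411 ≈ 0.8894

r ≈ 0.8894


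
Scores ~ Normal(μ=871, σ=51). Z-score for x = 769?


z = (x - μ)/σ = (769 - 871)/51 = -2.0

z = -2.0


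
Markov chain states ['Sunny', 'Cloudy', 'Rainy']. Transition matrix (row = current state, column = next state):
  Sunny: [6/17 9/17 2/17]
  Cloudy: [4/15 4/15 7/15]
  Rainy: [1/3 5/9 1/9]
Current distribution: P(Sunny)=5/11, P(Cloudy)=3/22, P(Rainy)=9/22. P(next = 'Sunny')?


P(next=Sunny) = Σᵢ P(now=i)×P(i→Sunny)
= 5/11×6/17 + 3/22×4/15 + 9/22×1/3
= 30/187 + 2/55 + 3/22 = 623/1870

P = 623/1870 ≈ 0.3332


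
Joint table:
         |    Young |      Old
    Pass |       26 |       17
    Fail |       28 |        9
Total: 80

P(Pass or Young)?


P(Pass∨Young) = P(Pass) + P(Young) - P(Pass∧Young)
= (43 + 54 - 26)/80 = 71/80

P = 71/80 ≈ 88.75%


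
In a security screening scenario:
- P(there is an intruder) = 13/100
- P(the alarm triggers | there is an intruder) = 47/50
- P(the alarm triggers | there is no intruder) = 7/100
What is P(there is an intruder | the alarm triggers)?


Using Bayes' theorem:
P(A|B) = P(B|A)·P(A) / P(B)

P(the alarm triggers) = 47/50 × 13/100 + 7/100 × 87/100
= 611/5000 + 609/10000 = 1831/10000

P(there is an intruder|the alarm triggers) = (611/5000) / (1831/10000) = 1222/1831

P(there is an intruder|the alarm triggers) = 1222/1831 ≈ 66.74%


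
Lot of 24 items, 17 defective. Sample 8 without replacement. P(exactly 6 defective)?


Hypergeometric: C(17,6)×C(7,2)/C(24,8)
= 12376×21/735471 = 5096/14421

P(X=6) = 5096/14421 ≈ 35.34%


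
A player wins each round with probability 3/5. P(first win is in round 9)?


Geometric: P(X=9) = (1-p)^(k-1)×p = (2/5)^8×3/5 = 768/1953125

P(X=9) = 768/1953125 ≈ 0.04%


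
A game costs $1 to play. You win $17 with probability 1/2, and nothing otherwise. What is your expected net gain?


E[gain] = (17-1)×1/2 + (-1)×1/2
= 8 - 1/2 = 15/2

Expected net gain = $15/2 ≈ $7.50


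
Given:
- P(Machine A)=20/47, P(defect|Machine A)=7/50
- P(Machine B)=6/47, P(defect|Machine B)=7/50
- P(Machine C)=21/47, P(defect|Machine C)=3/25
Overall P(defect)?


P(B) = Σ P(B|Aᵢ)×P(Aᵢ)
  7/50×20/47 = 14/235
  7/50×6/47 = 21/1175
  3/25×21/47 = 63/1175
Sum = 154/1175

P(defect) = 154/1175 ≈ 13.11%


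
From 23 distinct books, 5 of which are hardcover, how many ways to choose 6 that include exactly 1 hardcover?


Choose 1 of the 5 hardcovers and 5 of the other 18 books:
C(5,1)×C(18,5) = 5×8568 = 42840

42840


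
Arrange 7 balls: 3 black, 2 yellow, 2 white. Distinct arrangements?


7!/(3!×2!×2!) = 210

210


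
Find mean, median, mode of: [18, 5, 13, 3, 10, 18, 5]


Sorted: [3, 5, 5, 10, 13, 18, 18]
Mean = 72/7
Median = 10
Freq: {18: 2, 5: 2, 13: 1, 3: 1, 10: 1}
Mode: [5, 18]

Mean=72/7, Median=10, Mode=[5, 18]


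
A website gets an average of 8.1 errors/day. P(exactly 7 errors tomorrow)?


Poisson(λ=8.1): P(X=7) = e^(-λ)×λ^k/k!
= e^(-8.1) × 8.1^7 / 7!
≈ 0.0003035391381 × 2287679.2455 / 5040 ≈ 0.137778

P(X=7) ≈ 0.137778 ≈ 13.78%


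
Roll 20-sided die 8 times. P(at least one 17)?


P(no 17)^8 = (19/20)^8 = 16983563041/25600000000
P(≥1) = 1 - 16983563041/25600000000 = 8616436959/25600000000

P = 8616436959/25600000000 ≈ 33.66%


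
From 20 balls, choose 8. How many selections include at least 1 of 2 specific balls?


Complement: C(20,8) - C(18,8) = 125970 - 43758 = 82212

82212


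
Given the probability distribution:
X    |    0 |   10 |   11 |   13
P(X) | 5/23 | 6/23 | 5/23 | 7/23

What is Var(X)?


E[X] = 206/23
E[X²] = 2388/23
Var(X) = E[X²] - (E[X])² = 2388/23 - 42436/529 = 12488/529

Var(X) = 12488/529 ≈ 23.6068


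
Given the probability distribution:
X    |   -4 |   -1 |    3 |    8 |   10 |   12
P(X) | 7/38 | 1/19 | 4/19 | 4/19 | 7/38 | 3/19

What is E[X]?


E[X] = Σ x·P(X=x)
= (-4)×(7/38) + (-1)×(1/19) + (3)×(4/19) + (8)×(4/19) + (10)×(7/38) + (12)×(3/19)
= 100/19

E[X] = 100/19


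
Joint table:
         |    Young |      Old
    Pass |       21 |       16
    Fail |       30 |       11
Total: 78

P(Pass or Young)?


P(Pass∨Young) = P(Pass) + P(Young) - P(Pass∧Young)
= (37 + 51 - 21)/78 = 67/78

P = 67/78 ≈ 85.90%


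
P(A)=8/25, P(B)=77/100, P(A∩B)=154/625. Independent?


P(A)×P(B) = 154/625
P(A∩B) = 154/625
Equal ✓ → Independent

Yes, independent


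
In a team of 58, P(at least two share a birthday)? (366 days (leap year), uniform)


P(all different) = Π(366-i)/366 for i=0..57
= 0.008451
P(match) = 1 - 0.008451 = 0.991549

P ≈ 0.9915 ≈ 99.15%


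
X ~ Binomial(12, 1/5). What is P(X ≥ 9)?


P(X ≥ 9) = Σ P(X=i) for i=9..12
P(X=9) = 2816/48828125
P(X=10) = 1056/244140625
P(X=11) = 48/244140625
P(X=12) = 1/244140625
Sum = 3037/48828125

P(X ≥ 9) = 3037/48828125 ≈ 0.01%


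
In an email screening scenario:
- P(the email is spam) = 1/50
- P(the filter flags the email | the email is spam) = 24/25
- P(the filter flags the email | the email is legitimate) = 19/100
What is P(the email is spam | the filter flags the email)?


Using Bayes' theorem:
P(A|B) = P(B|A)·P(A) / P(B)

P(the filter flags the email) = 24/25 × 1/50 + 19/100 × 49/50
= 12/625 + 931/5000 = 1027/5000

P(the email is spam|the filter flags the email) = (12/625) / (1027/5000) = 96/1027

P(the email is spam|the filter flags the email) = 96/1027 ≈ 9.35%


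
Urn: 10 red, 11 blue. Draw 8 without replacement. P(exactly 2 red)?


Hypergeometric: C(10,2)×C(11,6)/C(21,8)
= 45×462/203490 = 33/323

P(X=2) = 33/323 ≈ 10.22%


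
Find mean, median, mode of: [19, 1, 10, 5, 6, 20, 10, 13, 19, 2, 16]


Sorted: [1, 2, 5, 6, 10, 10, 13, 16, 19, 19, 20]
Mean = 121/11 = 11
Median = 10
Freq: {19: 2, 1: 1, 10: 2, 5: 1, 6: 1, 20: 1, 13: 1, 2: 1, 16: 1}
Mode: [10, 19]

Mean=11, Median=10, Mode=[10, 19]


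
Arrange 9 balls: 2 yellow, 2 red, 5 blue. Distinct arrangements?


9!/(2!×2!×5!) = 756

756


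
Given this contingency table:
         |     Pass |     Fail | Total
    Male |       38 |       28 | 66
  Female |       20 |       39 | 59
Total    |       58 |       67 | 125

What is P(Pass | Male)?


P(Pass | Male) = 38/(38+28) = 38/66 = 19/33

P(Pass|Male) = 19/33 ≈ 57.58%


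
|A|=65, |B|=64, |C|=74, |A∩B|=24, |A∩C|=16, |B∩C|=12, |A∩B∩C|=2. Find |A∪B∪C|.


|A∪B∪C| = 65+64+74-24-16-12+2 = 153

|A∪B∪C| = 153


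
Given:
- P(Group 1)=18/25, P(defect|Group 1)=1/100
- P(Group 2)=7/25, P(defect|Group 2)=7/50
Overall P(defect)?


P(B) = Σ P(B|Aᵢ)×P(Aᵢ)
  1/100×18/25 = 9/1250
  7/50×7/25 = 49/1250
Sum = 29/625

P(defect) = 29/625 ≈ 4.64%


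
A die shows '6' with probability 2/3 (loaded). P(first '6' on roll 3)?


Geometric: P(X=3) = (1-p)^(k-1)×p = (1/3)^2×2/3 = 2/27

P(X=3) = 2/27 ≈ 7.41%


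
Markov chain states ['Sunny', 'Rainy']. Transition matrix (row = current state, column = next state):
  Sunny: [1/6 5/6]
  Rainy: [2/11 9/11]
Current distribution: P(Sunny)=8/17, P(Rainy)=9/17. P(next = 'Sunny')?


P(next=Sunny) = Σᵢ P(now=i)×P(i→Sunny)
= 8/17×1/6 + 9/17×2/11
= 4/51 + 18/187 = 98/561

P = 98/561 ≈ 0.1747


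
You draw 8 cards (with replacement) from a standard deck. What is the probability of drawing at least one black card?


P(not a black card) = 26/52 = 1/2
P(none in 8 draws) = (1/2)^8 = 1/256
P(≥1 black card) = 1 - 1/256 = 255/256

P = 255/256 ≈ 99.61%


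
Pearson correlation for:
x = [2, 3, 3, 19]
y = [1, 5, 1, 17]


n=4, Σx=27, Σy=24, Σxy=343, Σx²=383, Σy²=316
r = (4×343 - 27×24)/√((4×383 - 27²)(4×316 - 24²))
= 724/√(803×688) = 724/√552464 ≈ 724/743.2792 ≈ 0.9741

r ≈ 0.9741


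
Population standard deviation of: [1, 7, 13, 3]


Mean = 24/4 = 6
  (1-6)²=25
  (7-6)²=1
  (13-6)²=49
  (3-6)²=9
Σ(x-μ)² = 84
σ² = 84/4 = 21

σ = √(21) ≈ 4.5826


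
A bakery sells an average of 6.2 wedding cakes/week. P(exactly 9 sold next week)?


Poisson(λ=6.2): P(X=9) = e^(-λ)×λ^k/k!
= e^(-6.2) × 6.2^9 / 9!
≈ 0.002029430636 × 13537086.5463 / 362880 ≈ 0.075707

P(X=9) ≈ 0.075707 ≈ 7.57%


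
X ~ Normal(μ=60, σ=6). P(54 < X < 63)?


z₁=(54-60)/6=-1.0, z₂=(63-60)/6=0.5
P = Φ(0.5) - Φ(-1.0) = 0.691462 - 0.158655 = 0.532807 ≈ 0.5328

P(54 < X < 63) ≈ 0.5328


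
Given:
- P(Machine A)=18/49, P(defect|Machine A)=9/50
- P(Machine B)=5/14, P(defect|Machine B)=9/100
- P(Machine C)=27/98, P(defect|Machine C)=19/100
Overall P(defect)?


P(B) = Σ P(B|Aᵢ)×P(Aᵢ)
  9/50×18/49 = 81/1225
  9/100×5/14 = 9/280
  19/100×27/98 = 513/9800
Sum = 369/2450

P(defect) = 369/2450 ≈ 15.06%


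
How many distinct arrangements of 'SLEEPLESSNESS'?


Letters: 13, freq: {'S': 5, 'L': 2, 'E': 4, 'P': 1, 'N': 1}
13!/(5!×2!×4!×1!×1!) = 6227020800/5760 = 1081080

1081080


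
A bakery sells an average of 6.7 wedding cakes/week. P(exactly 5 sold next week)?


Poisson(λ=6.7): P(X=5) = e^(-λ)×λ^k/k!
= e^(-6.7) × 6.7^5 / 5!
≈ 0.001230911903 × 13501.25107 / 120 ≈ 0.138490

P(X=5) ≈ 0.138490 ≈ 13.85%


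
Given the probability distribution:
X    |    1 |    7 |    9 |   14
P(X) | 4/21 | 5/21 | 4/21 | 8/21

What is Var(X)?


E[X] = 187/21
E[X²] = 2141/21
Var(X) = E[X²] - (E[X])² = 2141/21 - 34969/441 = 9992/441

Var(X) = 9992/441 ≈ 22.6576


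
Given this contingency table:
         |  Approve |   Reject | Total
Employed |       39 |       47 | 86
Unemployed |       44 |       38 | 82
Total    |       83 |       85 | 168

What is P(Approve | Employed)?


P(Approve | Employed) = 39/(39+47) = 39/86

P(Approve|Employed) = 39/86 ≈ 45.35%


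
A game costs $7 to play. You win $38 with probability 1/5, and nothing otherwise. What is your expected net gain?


E[gain] = (38-7)×1/5 + (-7)×4/5
= 31/5 - 28/5 = 3/5

Expected net gain = $3/5 ≈ $0.60


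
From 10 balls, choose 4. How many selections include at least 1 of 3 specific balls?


Complement: C(10,4) - C(7,4) = 210 - 35 = 175

175


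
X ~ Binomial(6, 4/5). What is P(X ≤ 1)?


P(X ≤ 1) = Σ P(X=i) for i=0..1
P(X=0) = 1/15625
P(X=1) = 24/15625
Sum = 1/625

P(X ≤ 1) = 1/625 ≈ 0.16%


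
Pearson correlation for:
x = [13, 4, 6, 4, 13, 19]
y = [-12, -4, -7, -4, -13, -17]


n=6, Σx=59, Σy=-57, Σxy=-722, Σx²=767, Σy²=683
r = (6×(-722) - 59×(-57))/√((6×767 - 59²)(6×683 - (-57)²))
= -969/√(1121×849) = -969/√951729 ≈ -969/975.5660 ≈ -0.9933

r ≈ -0.9933


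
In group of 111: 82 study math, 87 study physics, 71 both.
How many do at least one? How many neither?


|A∪B| = 82+87-71 = 98
Neither = 111-98 = 13

At least one: 98; Neither: 13


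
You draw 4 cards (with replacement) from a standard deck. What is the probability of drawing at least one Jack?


P(not a Jack) = 48/52 = 12/13
P(none in 4 draws) = (12/13)^4 = 20736/28561
P(≥1 Jack) = 1 - 20736/28561 = 7825/28561

P = 7825/28561 ≈ 27.40%


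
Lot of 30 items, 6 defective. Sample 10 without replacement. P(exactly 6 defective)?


Hypergeometric: C(6,6)×C(24,4)/C(30,10)
= 1×10626/30045015 = 2/5655

P(X=6) = 2/5655 ≈ 0.04%


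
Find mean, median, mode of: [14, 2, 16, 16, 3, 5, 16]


Sorted: [2, 3, 5, 14, 16, 16, 16]
Mean = 72/7
Median = 14
Freq: {14: 1, 2: 1, 16: 3, 3: 1, 5: 1}
Mode: [16]

Mean=72/7, Median=14, Mode=16


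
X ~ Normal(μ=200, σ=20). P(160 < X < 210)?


z₁=(160-200)/20=-2.0, z₂=(210-200)/20=0.5
P = Φ(0.5) - Φ(-2.0) = 0.691462 - 0.022750 = 0.668712 ≈ 0.6687

P(160 < X < 210) ≈ 0.6687


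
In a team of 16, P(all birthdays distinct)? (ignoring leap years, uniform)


P(all different) = Π(365-i)/365 for i=0..15
= (365/365)×(364/365)×...×(350/365)
= 0.716396

P ≈ 0.7164 ≈ 71.64%


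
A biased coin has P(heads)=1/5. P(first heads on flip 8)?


Geometric: P(X=8) = (1-p)^(k-1)×p = (4/5)^7×1/5 = 16384/390625

P(X=8) = 16384/390625 ≈ 4.19%


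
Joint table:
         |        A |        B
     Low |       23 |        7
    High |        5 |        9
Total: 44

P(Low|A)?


P(Low|A) = 23/(23+5) = 23/28

P = 23/28 ≈ 82.14%


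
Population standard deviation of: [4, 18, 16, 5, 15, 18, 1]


Mean = 77/7 = 11
  (4-11)²=49
  (18-11)²=49
  (16-11)²=25
  (5-11)²=36
  (15-11)²=16
  (18-11)²=49
  (1-11)²=100
Σ(x-μ)² = 324
σ² = 324/7

σ = √(324/7) ≈ 6.8034


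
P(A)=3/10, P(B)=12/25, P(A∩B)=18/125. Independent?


P(A)×P(B) = 18/125
P(A∩B) = 18/125
Equal ✓ → Independent

Yes, independent


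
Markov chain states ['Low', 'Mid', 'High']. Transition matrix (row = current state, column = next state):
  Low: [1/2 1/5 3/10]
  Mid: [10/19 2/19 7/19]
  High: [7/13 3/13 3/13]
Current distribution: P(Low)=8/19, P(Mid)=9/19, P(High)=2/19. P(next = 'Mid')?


P(next=Mid) = Σᵢ P(now=i)×P(i→Mid)
= 8/19×1/5 + 9/19×2/19 + 2/19×3/13
= 8/95 + 18/361 + 6/247 = 3716/23465

P = 3716/23465 ≈ 0.1584


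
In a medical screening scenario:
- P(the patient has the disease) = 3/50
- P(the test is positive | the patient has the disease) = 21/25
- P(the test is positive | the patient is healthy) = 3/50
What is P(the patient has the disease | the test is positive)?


Using Bayes' theorem:
P(A|B) = P(B|A)·P(A) / P(B)

P(the test is positive) = 21/25 × 3/50 + 3/50 × 47/50
= 63/1250 + 141/2500 = 267/2500

P(the patient has the disease|the test is positive) = (63/1250) / (267/2500) = 42/89

P(the patient has the disease|the test is positive) = 42/89 ≈ 47.19%


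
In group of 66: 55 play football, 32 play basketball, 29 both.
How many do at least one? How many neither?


|A∪B| = 55+32-29 = 58
Neither = 66-58 = 8

At least one: 58; Neither: 8


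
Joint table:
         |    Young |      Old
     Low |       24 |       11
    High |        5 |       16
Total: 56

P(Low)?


P(Low) = (24+11)/56 = 35/56 = 5/8

P(Low) = 5/8 ≈ 62.50%


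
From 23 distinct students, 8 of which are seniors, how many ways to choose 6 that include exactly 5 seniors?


Choose 5 of the 8 seniors and 1 of the other 15 students:
C(8,5)×C(15,1) = 56×15 = 840

840


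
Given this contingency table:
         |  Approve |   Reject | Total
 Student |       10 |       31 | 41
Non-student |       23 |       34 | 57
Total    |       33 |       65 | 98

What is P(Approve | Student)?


P(Approve | Student) = 10/(10+31) = 10/41

P(Approve|Student) = 10/41 ≈ 24.39%


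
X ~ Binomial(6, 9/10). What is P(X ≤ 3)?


P(X ≤ 3) = Σ P(X=i) for i=0..3
P(X=0) = 1/1000000
P(X=1) = 27/500000
P(X=2) = 243/200000
P(X=3) = 729/50000
Sum = 317/20000

P(X ≤ 3) = 317/20000 ≈ 1.58%
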